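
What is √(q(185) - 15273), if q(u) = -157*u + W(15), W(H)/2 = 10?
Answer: 3*I*√4922 ≈ 210.47*I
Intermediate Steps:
W(H) = 20 (W(H) = 2*10 = 20)
q(u) = 20 - 157*u (q(u) = -157*u + 20 = 20 - 157*u)
√(q(185) - 15273) = √((20 - 157*185) - 15273) = √((20 - 29045) - 15273) = √(-29025 - 15273) = √(-44298) = 3*I*√4922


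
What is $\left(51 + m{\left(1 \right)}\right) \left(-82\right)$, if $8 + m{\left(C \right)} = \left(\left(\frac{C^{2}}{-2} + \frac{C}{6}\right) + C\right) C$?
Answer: $- \frac{10742}{3} \approx -3580.7$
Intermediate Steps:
$m{\left(C \right)} = -8 + C \left(- \frac{C^{2}}{2} + \frac{7 C}{6}\right)$ ($m{\left(C \right)} = -8 + \left(\left(\frac{C^{2}}{-2} + \frac{C}{6}\right) + C\right) C = -8 + \left(\left(C^{2} \left(- \frac{1}{2}\right) + C \frac{1}{6}\right) + C\right) C = -8 + \left(\left(- \frac{C^{2}}{2} + \frac{C}{6}\right) + C\right) C = -8 + \left(- \frac{C^{2}}{2} + \frac{7 C}{6}\right) C = -8 + C \left(- \frac{C^{2}}{2} + \frac{7 C}{6}\right)$)
$\left(51 + m{\left(1 \right)}\right) \left(-82\right) = \left(51 - \left(8 + \frac{1}{2} - \frac{7}{6}\right)\right) \left(-82\right) = \left(51 - \frac{22}{3}\right) \left(-82\right) = \frac{131}{3} \left(-82\right) = - \frac{10742}{3}$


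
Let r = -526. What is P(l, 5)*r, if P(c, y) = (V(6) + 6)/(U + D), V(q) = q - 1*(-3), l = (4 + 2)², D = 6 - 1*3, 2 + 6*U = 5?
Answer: -15780/7 ≈ -2254.3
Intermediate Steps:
U = ½ (U = -⅓ + (⅙)*5 = -⅓ + ⅚ = ½ ≈ 0.50000)
D = 3 (D = 6 - 3 = 3)
l = 36 (l = 6² = 36)
V(q) = 3 + q (V(q) = q + 3 = 3 + q)
P(c, y) = 30/7 (P(c, y) = ((3 + 6) + 6)/(½ + 3) = (9 + 6)/(7/2) = 15*(2/7) = 30/7)
P(l, 5)*r = (30/7)*(-526) = -15780/7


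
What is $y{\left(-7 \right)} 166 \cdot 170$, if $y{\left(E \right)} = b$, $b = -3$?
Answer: $-84660$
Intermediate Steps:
$y{\left(E \right)} = -3$
$y{\left(-7 \right)} 166 \cdot 170 = \left(-3\right) 166 \cdot 170 = \left(-498\right) 170 = -84660$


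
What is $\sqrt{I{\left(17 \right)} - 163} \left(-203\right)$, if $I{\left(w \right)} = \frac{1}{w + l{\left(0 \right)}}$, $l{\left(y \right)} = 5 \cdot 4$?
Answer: $- \frac{609 i \sqrt{24790}}{37} \approx - 2591.5 i$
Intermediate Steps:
$l{\left(y \right)} = 20$
$I{\left(w \right)} = \frac{1}{20 + w}$ ($I{\left(w \right)} = \frac{1}{w + 20} = \frac{1}{20 + w}$)
$\sqrt{I{\left(17 \right)} - 163} \left(-203\right) = \sqrt{\frac{1}{20 + 17} - 163} \left(-203\right) = \sqrt{\frac{1}{37} - 163} \left(-203\right) = \sqrt{- \frac{6030}{37}} \left(-203\right) = \frac{3 i \sqrt{24790}}{37} \left(-203\right) = - \frac{609 i \sqrt{24790}}{37}$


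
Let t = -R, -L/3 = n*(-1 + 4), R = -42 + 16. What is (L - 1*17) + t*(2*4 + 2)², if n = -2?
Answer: 2601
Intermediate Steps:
R = -26
L = 18 (L = -(-6)*(-1 + 4) = -(-6)*3 = -3*(-6) = 18)
t = 26 (t = -1*(-26) = 26)
(L - 1*17) + t*(2*4 + 2)² = (18 - 1*17) + 26*(2*4 + 2)² = (18 - 17) + 26*(8 + 2)² = 1 + 26*10² = 1 + 26*100 = 1 + 2600 = 2601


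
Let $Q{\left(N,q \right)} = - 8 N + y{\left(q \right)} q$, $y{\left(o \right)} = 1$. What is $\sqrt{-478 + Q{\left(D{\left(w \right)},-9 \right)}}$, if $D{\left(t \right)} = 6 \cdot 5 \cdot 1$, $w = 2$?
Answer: $i \sqrt{727} \approx 26.963 i$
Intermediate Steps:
$D{\left(t \right)} = 30$ ($D{\left(t \right)} = 30 \cdot 1 = 30$)
$Q{\left(N,q \right)} = q - 8 N$ ($Q{\left(N,q \right)} = - 8 N + 1 q = - 8 N + q = q - 8 N$)
$\sqrt{-478 + Q{\left(D{\left(w \right)},-9 \right)}} = \sqrt{-478 - 249} = \sqrt{-727} = i \sqrt{727}$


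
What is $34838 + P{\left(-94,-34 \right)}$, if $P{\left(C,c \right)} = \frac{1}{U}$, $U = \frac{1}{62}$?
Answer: $34900$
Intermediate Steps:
$U = \frac{1}{62} \approx 0.016129$
$P{\left(C,c \right)} = 62$ ($P{\left(C,c \right)} = \frac{1}{\frac{1}{62}} = 62$)
$34838 + P{\left(-94,-34 \right)} = 34838 + 62 = 34900$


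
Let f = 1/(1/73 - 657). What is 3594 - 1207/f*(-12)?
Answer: -694390278/73 ≈ -9.5122e+6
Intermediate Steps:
f = -73/47960 (f = 1/(1/73 - 657) = 1/(-47960/73) = -73/47960 ≈ -0.0015221)
3594 - 1207/f*(-12) = 3594 - 1207/(-73/47960)*(-12) = 3594 - 1207*(-47960/73)*(-12) = 3594 - (-57887720)*(-12)/73 = 3594 - 1*694652640/73 = 3594 - 694652640/73 = -694390278/73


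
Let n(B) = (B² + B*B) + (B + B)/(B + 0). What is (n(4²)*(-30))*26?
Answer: -400920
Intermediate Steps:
n(B) = 2 + 2*B² (n(B) = (B² + B²) + (2*B)/B = 2*B² + 2 = 2 + 2*B²)
(n(4²)*(-30))*26 = ((2 + 2*(4²)²)*(-30))*26 = ((2 + 2*16²)*(-30))*26 = ((2 + 2*256)*(-30))*26 = ((2 + 512)*(-30))*26 = (514*(-30))*26 = -15420*26 = -400920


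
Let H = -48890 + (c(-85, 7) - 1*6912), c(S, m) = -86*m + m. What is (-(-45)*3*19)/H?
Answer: -855/18799 ≈ -0.045481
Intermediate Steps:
c(S, m) = -85*m
H = -56397 (H = -48890 + (-85*7 - 1*6912) = -48890 + (-595 - 6912) = -48890 - 7507 = -56397)
(-(-45)*3*19)/H = (-(-45)*3*19)/(-56397) = (-45*(-3)*19)*(-1/56397) = (135*19)*(-1/56397) = 2565*(-1/56397) = -855/18799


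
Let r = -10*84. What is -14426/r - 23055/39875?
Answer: 383359/23100 ≈ 16.596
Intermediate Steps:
r = -840 (r = -1*840 = -840)
-14426/r - 23055/39875 = -14426/(-840) - 23055/39875 = -14426*(-1/840) - 23055*1/39875 = 7213/420 - 159/275 = 383359/23100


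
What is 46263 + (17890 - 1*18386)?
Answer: 45767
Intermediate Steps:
46263 + (17890 - 1*18386) = 46263 + (17890 - 18386) = 46263 - 496 = 45767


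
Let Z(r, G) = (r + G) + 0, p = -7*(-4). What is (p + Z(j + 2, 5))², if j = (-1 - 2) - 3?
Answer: 841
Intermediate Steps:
j = -6 (j = -3 - 3 = -6)
p = 28
Z(r, G) = G + r (Z(r, G) = (G + r) + 0 = G + r)
(p + Z(j + 2, 5))² = (28 + (5 + (-6 + 2)))² = (28 + (5 - 4))² = (28 + 1)² = 29² = 841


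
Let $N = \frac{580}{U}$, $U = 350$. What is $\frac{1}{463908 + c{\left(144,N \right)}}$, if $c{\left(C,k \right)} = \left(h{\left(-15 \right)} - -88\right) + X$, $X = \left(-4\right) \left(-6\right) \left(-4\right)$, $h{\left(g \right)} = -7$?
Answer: $\frac{1}{463893} \approx 2.1557 \cdot 10^{-6}$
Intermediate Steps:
$X = -96$ ($X = 24 \left(-4\right) = -96$)
$N = \frac{58}{35}$ ($N = \frac{580}{350} = 580 \cdot \frac{1}{350} = \frac{58}{35} \approx 1.6571$)
$c{\left(C,k \right)} = -15$ ($c{\left(C,k \right)} = \left(-7 - -88\right) - 96 = \left(-7 + 88\right) - 96 = 81 - 96 = -15$)
$\frac{1}{463908 + c{\left(144,N \right)}} = \frac{1}{463908 - 15} = \frac{1}{463893}$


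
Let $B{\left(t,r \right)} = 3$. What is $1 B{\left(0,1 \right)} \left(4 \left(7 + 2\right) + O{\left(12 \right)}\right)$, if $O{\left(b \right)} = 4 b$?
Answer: $252$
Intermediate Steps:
$1 B{\left(0,1 \right)} \left(4 \left(7 + 2\right) + O{\left(12 \right)}\right) = 1 \cdot 3 \left(4 \left(7 + 2\right) + 4 \cdot 12\right) = 3 \left(4 \cdot 9 + 48\right) = 3 \left(36 + 48\right) = 3 \cdot 84 = 252$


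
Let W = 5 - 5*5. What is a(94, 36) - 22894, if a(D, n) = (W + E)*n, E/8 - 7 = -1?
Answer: -21886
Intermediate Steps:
W = -20 (W = 5 - 25 = -20)
E = 48 (E = 56 + 8*(-1) = 56 - 8 = 48)
a(D, n) = 28*n (a(D, n) = (-20 + 48)*n = 28*n)
a(94, 36) - 22894 = 28*36 - 22894 = 1008 - 22894 = -21886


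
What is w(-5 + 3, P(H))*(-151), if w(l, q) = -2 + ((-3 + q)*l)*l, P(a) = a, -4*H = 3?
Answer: 2567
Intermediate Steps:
H = -¾ (H = -¼*3 = -¾ ≈ -0.75000)
w(l, q) = -2 + l²*(-3 + q) (w(l, q) = -2 + (l*(-3 + q))*l = -2 + l²*(-3 + q))
w(-5 + 3, P(H))*(-151) = (-2 - 3*(-5 + 3)² - 3*(-5 + 3)²/4)*(-151) = (-2 - 3*(-2)² - ¾*(-2)²)*(-151) = (-2 - 3*4 - ¾*4)*(-151) = (-2 - 12 - 3)*(-151) = -17*(-151) = 2567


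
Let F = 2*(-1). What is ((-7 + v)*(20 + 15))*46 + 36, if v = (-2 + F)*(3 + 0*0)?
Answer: -30554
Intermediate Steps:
F = -2
v = -12 (v = (-2 - 2)*(3 + 0*0) = -4*(3 + 0) = -4*3 = -12)
((-7 + v)*(20 + 15))*46 + 36 = ((-7 - 12)*(20 + 15))*46 + 36 = -19*35*46 + 36 = -665*46 + 36 = -30590 + 36 = -30554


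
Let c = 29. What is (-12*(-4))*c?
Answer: 1392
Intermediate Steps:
(-12*(-4))*c = -12*(-4)*29 = 48*29 = 1392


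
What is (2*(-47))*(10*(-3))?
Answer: 2820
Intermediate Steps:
(2*(-47))*(10*(-3)) = -94*(-30) = 2820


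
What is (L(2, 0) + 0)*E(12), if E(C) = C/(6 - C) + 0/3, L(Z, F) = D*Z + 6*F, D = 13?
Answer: -52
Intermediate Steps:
L(Z, F) = 6*F + 13*Z (L(Z, F) = 13*Z + 6*F = 6*F + 13*Z)
E(C) = C/(6 - C) (E(C) = C/(6 - C) + 0*(1/3) = C/(6 - C) + 0 = C/(6 - C))
(L(2, 0) + 0)*E(12) = ((6*0 + 13*2) + 0)*(-1*12/(-6 + 12)) = ((0 + 26) + 0)*(-1*12/6) = (26 + 0)*(-1*12*1/6) = 26*(-2) = -52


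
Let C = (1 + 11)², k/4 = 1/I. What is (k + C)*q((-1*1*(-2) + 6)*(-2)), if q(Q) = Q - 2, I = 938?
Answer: -1215684/469 ≈ -2592.1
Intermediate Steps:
q(Q) = -2 + Q
k = 2/469 (k = 4/938 = 4*(1/938) = 2/469 ≈ 0.0042644)
C = 144 (C = 12² = 144)
(k + C)*q((-1*1*(-2) + 6)*(-2)) = (2/469 + 144)*(-2 + (-1*1*(-2) + 6)*(-2)) = 67538*(-2 + (-1*(-2) + 6)*(-2))/469 = 67538*(-2 + (2 + 6)*(-2))/469 = 67538*(-2 + 8*(-2))/469 = 67538*(-2 - 16)/469 = (67538/469)*(-18) = -1215684/469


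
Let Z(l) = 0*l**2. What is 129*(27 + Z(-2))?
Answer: 3483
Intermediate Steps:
Z(l) = 0
129*(27 + Z(-2)) = 129*(27 + 0) = 129*27 = 3483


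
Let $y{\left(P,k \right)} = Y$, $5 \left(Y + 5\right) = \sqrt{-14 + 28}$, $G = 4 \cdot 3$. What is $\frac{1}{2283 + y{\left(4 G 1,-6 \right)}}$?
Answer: $\frac{28475}{64866043} - \frac{5 \sqrt{14}}{129732086} \approx 0.00043884$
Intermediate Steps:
$G = 12$
$Y = -5 + \frac{\sqrt{14}}{5}$ ($Y = -5 + \frac{\sqrt{-14 + 28}}{5} = -5 + \frac{\sqrt{14}}{5} \approx -4.2517$)
$y{\left(P,k \right)} = -5 + \frac{\sqrt{14}}{5}$
$\frac{1}{2283 + y{\left(4 G 1,-6 \right)}} = \frac{1}{2283 - \left(5 - \frac{\sqrt{14}}{5}\right)} = \frac{1}{2278 + \frac{\sqrt{14}}{5}}$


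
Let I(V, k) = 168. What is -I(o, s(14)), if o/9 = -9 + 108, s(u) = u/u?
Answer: -168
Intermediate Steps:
s(u) = 1
o = 891 (o = 9*(-9 + 108) = 9*99 = 891)
-I(o, s(14)) = -1*168 = -168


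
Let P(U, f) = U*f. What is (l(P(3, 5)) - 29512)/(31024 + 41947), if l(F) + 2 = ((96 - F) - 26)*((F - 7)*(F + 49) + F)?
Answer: -529/72971 ≈ -0.0072495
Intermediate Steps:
l(F) = -2 + (70 - F)*(F + (-7 + F)*(49 + F)) (l(F) = -2 + ((96 - F) - 26)*((F - 7)*(F + 49) + F) = -2 + (70 - F)*((-7 + F)*(49 + F) + F) = -2 + (70 - F)*(F + (-7 + F)*(49 + F)))
(l(P(3, 5)) - 29512)/(31024 + 41947) = ((-24012 - (3*5)³ + 27*(3*5)² + 3353*(3*5)) - 29512)/(31024 + 41947) = ((-24012 - 1*15³ + 27*15² + 3353*15) - 29512)/72971 = ((-24012 - 1*3375 + 27*225 + 50295) - 29512)*(1/72971) = ((-24012 - 3375 + 6075 + 50295) - 29512)*(1/72971) = (28983 - 29512)*(1/72971) = -529*1/72971 = -529/72971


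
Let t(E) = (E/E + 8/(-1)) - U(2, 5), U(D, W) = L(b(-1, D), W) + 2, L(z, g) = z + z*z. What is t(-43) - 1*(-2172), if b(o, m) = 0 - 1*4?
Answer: 2151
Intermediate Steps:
b(o, m) = -4 (b(o, m) = 0 - 4 = -4)
L(z, g) = z + z²
U(D, W) = 14 (U(D, W) = -4*(1 - 4) + 2 = -4*(-3) + 2 = 12 + 2 = 14)
t(E) = -21 (t(E) = (E/E + 8/(-1)) - 1*14 = (1 + 8*(-1)) - 14 = (1 - 8) - 14 = -7 - 14 = -21)
t(-43) - 1*(-2172) = -21 - 1*(-2172) = -21 + 2172 = 2151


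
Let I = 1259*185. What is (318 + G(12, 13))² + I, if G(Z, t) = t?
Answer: 342476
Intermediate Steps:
I = 232915
(318 + G(12, 13))² + I = (318 + 13)² + 232915 = 331² + 232915 = 109561 + 232915 = 342476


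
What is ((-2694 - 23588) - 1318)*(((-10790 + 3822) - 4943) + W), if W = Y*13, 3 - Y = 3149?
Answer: 1457528400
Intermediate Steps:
Y = -3146 (Y = 3 - 1*3149 = 3 - 3149 = -3146)
W = -40898 (W = -3146*13 = -40898)
((-2694 - 23588) - 1318)*(((-10790 + 3822) - 4943) + W) = ((-2694 - 23588) - 1318)*(((-10790 + 3822) - 4943) - 40898) = (-26282 - 1318)*((-6968 - 4943) - 40898) = -27600*(-11911 - 40898) = -27600*(-52809) = 1457528400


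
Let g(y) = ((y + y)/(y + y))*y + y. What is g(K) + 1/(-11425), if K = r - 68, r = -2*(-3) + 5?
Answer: -1302451/11425 ≈ -114.00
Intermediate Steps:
r = 11 (r = 6 + 5 = 11)
K = -57 (K = 11 - 68 = -57)
g(y) = 2*y (g(y) = ((2*y)/((2*y)))*y + y = ((2*y)*(1/(2*y)))*y + y = 1*y + y = y + y = 2*y)
g(K) + 1/(-11425) = 2*(-57) + 1/(-11425) = -114 - 1/11425 = -1302451/11425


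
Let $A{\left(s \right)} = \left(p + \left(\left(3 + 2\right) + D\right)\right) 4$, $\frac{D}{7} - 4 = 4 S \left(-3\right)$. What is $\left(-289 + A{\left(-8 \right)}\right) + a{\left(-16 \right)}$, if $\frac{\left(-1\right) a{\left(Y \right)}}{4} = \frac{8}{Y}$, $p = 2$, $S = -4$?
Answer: $1197$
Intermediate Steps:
$a{\left(Y \right)} = - \frac{32}{Y}$ ($a{\left(Y \right)} = - 4 \frac{8}{Y} = - \frac{32}{Y}$)
$D = 364$ ($D = 28 + 7 \cdot 4 \left(-4\right) \left(-3\right) = 28 + 7 \left(\left(-16\right) \left(-3\right)\right) = 28 + 7 \cdot 48 = 28 + 336 = 364$)
$A{\left(s \right)} = 1484$ ($A{\left(s \right)} = \left(2 + \left(\left(3 + 2\right) + 364\right)\right) 4 = \left(2 + \left(5 + 364\right)\right) 4 = \left(2 + 369\right) 4 = 371 \cdot 4 = 1484$)
$\left(-289 + A{\left(-8 \right)}\right) + a{\left(-16 \right)} = \left(-289 + 1484\right) - \frac{32}{-16} = 1195 - -2 = 1195 + 2 = 1197$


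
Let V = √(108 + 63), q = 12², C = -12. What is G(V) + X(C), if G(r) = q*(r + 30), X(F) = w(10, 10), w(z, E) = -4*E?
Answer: 4280 + 432*√19 ≈ 6163.0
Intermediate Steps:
X(F) = -40 (X(F) = -4*10 = -40)
q = 144
V = 3*√19 (V = √171 = 3*√19 ≈ 13.077)
G(r) = 4320 + 144*r (G(r) = 144*(r + 30) = 144*(30 + r) = 4320 + 144*r)
G(V) + X(C) = (4320 + 144*(3*√19)) - 40 = (4320 + 432*√19) - 40 = 4280 + 432*√19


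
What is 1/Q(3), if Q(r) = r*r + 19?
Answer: 1/28 ≈ 0.035714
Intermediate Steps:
Q(r) = 19 + r² (Q(r) = r² + 19 = 19 + r²)
1/Q(3) = 1/(19 + 3²) = 1/(19 + 9) = 1/28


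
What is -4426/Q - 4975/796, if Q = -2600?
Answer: -1478/325 ≈ -4.5477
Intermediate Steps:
-4426/Q - 4975/796 = -4426/(-2600) - 4975/796 = -4426*(-1/2600) - 4975*1/796 = 2213/1300 - 25/4 = -1478/325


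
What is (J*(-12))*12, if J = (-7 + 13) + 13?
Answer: -2736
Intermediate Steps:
J = 19 (J = 6 + 13 = 19)
(J*(-12))*12 = (19*(-12))*12 = -228*12 = -2736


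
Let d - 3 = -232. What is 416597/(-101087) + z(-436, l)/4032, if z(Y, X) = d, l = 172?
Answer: -243266861/58226112 ≈ -4.1780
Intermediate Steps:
d = -229 (d = 3 - 232 = -229)
z(Y, X) = -229
416597/(-101087) + z(-436, l)/4032 = 416597/(-101087) - 229/4032 = 416597*(-1/101087) - 229*1/4032 = -416597/101087 - 229/4032 = -243266861/58226112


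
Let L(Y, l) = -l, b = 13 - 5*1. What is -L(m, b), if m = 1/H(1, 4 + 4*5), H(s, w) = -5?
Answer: 8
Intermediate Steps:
b = 8 (b = 13 - 5 = 8)
m = -⅕ (m = 1/(-5) = -⅕ ≈ -0.20000)
-L(m, b) = -(-1)*8 = -1*(-8) = 8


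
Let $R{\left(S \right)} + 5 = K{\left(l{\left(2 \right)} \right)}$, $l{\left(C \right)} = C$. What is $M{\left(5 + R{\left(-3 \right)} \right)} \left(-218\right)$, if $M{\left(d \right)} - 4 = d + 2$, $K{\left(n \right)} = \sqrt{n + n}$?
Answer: $-1744$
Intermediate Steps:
$K{\left(n \right)} = \sqrt{2} \sqrt{n}$ ($K{\left(n \right)} = \sqrt{2 n} = \sqrt{2} \sqrt{n}$)
$R{\left(S \right)} = -3$ ($R{\left(S \right)} = -5 + \sqrt{2} \sqrt{2} = -5 + 2 = -3$)
$M{\left(d \right)} = 6 + d$ ($M{\left(d \right)} = 4 + \left(d + 2\right) = 4 + \left(2 + d\right) = 6 + d$)
$M{\left(5 + R{\left(-3 \right)} \right)} \left(-218\right) = \left(6 + \left(5 - 3\right)\right) \left(-218\right) = \left(6 + 2\right) \left(-218\right) = 8 \left(-218\right) = -1744$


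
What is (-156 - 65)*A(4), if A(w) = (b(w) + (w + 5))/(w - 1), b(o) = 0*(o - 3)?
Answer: -663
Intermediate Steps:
b(o) = 0 (b(o) = 0*(-3 + o) = 0)
A(w) = (5 + w)/(-1 + w) (A(w) = (0 + (w + 5))/(w - 1) = (0 + (5 + w))/(-1 + w) = (5 + w)/(-1 + w))
(-156 - 65)*A(4) = (-156 - 65)*((5 + 4)/(-1 + 4)) = -221*9/3 = -221*3 = -663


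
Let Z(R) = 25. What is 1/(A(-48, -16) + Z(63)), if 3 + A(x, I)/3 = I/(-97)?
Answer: 97/1600 ≈ 0.060625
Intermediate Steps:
A(x, I) = -9 - 3*I/97 (A(x, I) = -9 + 3*(I/(-97)) = -9 + 3*(I*(-1/97)) = -9 + 3*(-I/97) = -9 - 3*I/97)
1/(A(-48, -16) + Z(63)) = 1/((-9 - 3/97*(-16)) + 25) = 1/((-9 + 48/97) + 25) = 1/(-825/97 + 25) = 1/(1600/97) = 97/1600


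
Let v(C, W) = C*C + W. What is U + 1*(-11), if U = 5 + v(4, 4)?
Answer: 14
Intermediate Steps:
v(C, W) = W + C² (v(C, W) = C² + W = W + C²)
U = 25 (U = 5 + (4 + 4²) = 5 + (4 + 16) = 5 + 20 = 25)
U + 1*(-11) = 25 + 1*(-11) = 25 - 11 = 14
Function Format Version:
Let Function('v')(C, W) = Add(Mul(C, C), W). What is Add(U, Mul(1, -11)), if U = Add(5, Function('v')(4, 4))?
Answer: 14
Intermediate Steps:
Function('v')(C, W) = Add(W, Pow(C, 2)) (Function('v')(C, W) = Add(Pow(C, 2), W) = Add(W, Pow(C, 2)))
U = 25 (U = Add(5, Add(4, Pow(4, 2))) = Add(5, Add(4, 16)) = Add(5, 20) = 25)
Add(U, Mul(1, -11)) = Add(25, Mul(1, -11)) = Add(25, -11) = 14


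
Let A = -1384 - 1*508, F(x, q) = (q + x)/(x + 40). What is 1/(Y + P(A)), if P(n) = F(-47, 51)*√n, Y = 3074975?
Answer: 150673775/463318091310897 + 56*I*√473/463318091310897 ≈ 3.2521e-7 + 2.6287e-12*I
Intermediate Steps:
F(x, q) = (q + x)/(40 + x)
A = -1892 (A = -1384 - 508 = -1892)
P(n) = -4*√n/7 (P(n) = ((51 - 47)/(40 - 47))*√n = (4/(-7))*√n = (-⅐*4)*√n = -4*√n/7)
1/(Y + P(A)) = 1/(3074975 - 8*I*√473/7)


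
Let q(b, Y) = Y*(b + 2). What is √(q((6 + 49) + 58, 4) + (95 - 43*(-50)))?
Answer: √2705 ≈ 52.010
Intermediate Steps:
q(b, Y) = Y*(2 + b)
√(q((6 + 49) + 58, 4) + (95 - 43*(-50))) = √(4*(2 + ((6 + 49) + 58)) + (95 - 43*(-50))) = √(4*(2 + (55 + 58)) + (95 + 2150)) = √(4*(2 + 113) + 2245) = √(4*115 + 2245) = √(460 + 2245) = √2705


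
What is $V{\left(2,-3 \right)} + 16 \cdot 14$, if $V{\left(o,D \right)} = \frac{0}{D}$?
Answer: $224$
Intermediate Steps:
$V{\left(o,D \right)} = 0$
$V{\left(2,-3 \right)} + 16 \cdot 14 = 0 + 16 \cdot 14 = 0 + 224 = 224$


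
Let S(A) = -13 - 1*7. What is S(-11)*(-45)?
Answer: 900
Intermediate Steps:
S(A) = -20 (S(A) = -13 - 7 = -20)
S(-11)*(-45) = -20*(-45) = 900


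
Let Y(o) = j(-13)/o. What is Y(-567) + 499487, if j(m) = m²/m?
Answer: 283209142/567 ≈ 4.9949e+5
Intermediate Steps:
j(m) = m
Y(o) = -13/o
Y(-567) + 499487 = -13/(-567) + 499487 = -13*(-1/567) + 499487 = 13/567 + 499487 = 283209142/567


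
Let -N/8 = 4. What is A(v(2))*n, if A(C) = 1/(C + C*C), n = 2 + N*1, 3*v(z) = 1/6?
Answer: -9720/19 ≈ -511.58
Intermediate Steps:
N = -32 (N = -8*4 = -32)
v(z) = 1/18 (v(z) = (⅓)/6 = (⅓)*(⅙) = 1/18)
n = -30 (n = 2 - 32*1 = 2 - 32 = -30)
A(C) = 1/(C + C²)
A(v(2))*n = (1/((1/18)*(1 + 1/18)))*(-30) = (18/(19/18))*(-30) = (18*(18/19))*(-30) = (324/19)*(-30) = -9720/19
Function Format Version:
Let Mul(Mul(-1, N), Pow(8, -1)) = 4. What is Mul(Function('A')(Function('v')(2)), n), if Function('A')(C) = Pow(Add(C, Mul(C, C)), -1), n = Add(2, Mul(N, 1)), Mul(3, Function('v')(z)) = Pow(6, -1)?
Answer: Rational(-9720, 19) ≈ -511.58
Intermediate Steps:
N = -32 (N = Mul(-8, 4) = -32)
Function('v')(z) = Rational(1, 18) (Function('v')(z) = Mul(Rational(1, 3), Pow(6, -1)) = Mul(Rational(1, 3), Rational(1, 6)) = Rational(1, 18))
n = -30 (n = Add(2, Mul(-32, 1)) = Add(2, -32) = -30)
Function('A')(C) = Pow(Add(C, Pow(C, 2)), -1)
Mul(Function('A')(Function('v')(2)), n) = Mul(Mul(Pow(Rational(1, 18), -1), Pow(Add(1, Rational(1, 18)), -1)), -30) = Mul(Mul(18, Pow(Rational(19, 18), -1)), -30) = Mul(Mul(18, Rational(18, 19)), -30) = Mul(Rational(324, 19), -30) = Rational(-9720, 19)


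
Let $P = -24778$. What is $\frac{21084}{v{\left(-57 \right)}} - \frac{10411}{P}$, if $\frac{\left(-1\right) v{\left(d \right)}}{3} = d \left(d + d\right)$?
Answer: $- \frac{53244553}{80503722} \approx -0.66139$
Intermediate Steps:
$v{\left(d \right)} = - 6 d^{2}$ ($v{\left(d \right)} = - 3 d \left(d + d\right) = - 3 d 2 d = - 3 \cdot 2 d^{2} = - 6 d^{2}$)
$\frac{21084}{v{\left(-57 \right)}} - \frac{10411}{P} = \frac{21084}{\left(-6\right) \left(-57\right)^{2}} - \frac{10411}{-24778} = \frac{21084}{\left(-6\right) 3249} - - \frac{10411}{24778} = \frac{21084}{-19494} + \frac{10411}{24778} = 21084 \left(- \frac{1}{19494}\right) + \frac{10411}{24778} = - \frac{3514}{3249} + \frac{10411}{24778} = - \frac{53244553}{80503722}$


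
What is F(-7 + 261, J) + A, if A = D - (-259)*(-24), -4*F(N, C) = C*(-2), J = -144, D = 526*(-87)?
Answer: -52050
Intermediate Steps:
D = -45762
F(N, C) = C/2 (F(N, C) = -C*(-2)/4 = -(-1)*C/2 = C/2)
A = -51978 (A = -45762 - (-259)*(-24) = -45762 - 1*6216 = -45762 - 6216 = -51978)
F(-7 + 261, J) + A = (½)*(-144) - 51978 = -72 - 51978 = -52050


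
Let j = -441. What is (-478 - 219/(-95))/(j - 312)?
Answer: 45191/71535 ≈ 0.63173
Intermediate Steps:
(-478 - 219/(-95))/(j - 312) = (-478 - 219/(-95))/(-441 - 312) = (-478 - 219*(-1/95))/(-753) = (-478 + 219/95)*(-1/753) = -45191/95*(-1/753) = 45191/71535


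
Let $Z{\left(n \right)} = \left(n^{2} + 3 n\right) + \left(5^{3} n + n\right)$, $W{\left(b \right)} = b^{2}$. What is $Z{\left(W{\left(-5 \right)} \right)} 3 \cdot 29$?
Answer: $334950$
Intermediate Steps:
$Z{\left(n \right)} = n^{2} + 129 n$ ($Z{\left(n \right)} = \left(n^{2} + 3 n\right) + \left(125 n + n\right) = \left(n^{2} + 3 n\right) + 126 n = n^{2} + 129 n$)
$Z{\left(W{\left(-5 \right)} \right)} 3 \cdot 29 = \left(-5\right)^{2} \left(129 + \left(-5\right)^{2}\right) 3 \cdot 29 = 25 \left(129 + 25\right) 3 \cdot 29 = 25 \cdot 154 \cdot 3 \cdot 29 = 3850 \cdot 3 \cdot 29 = 11550 \cdot 29 = 334950$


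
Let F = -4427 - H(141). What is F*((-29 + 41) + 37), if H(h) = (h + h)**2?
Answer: -4113599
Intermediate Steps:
H(h) = 4*h**2 (H(h) = (2*h)**2 = 4*h**2)
F = -83951 (F = -4427 - 4*141**2 = -4427 - 4*19881 = -4427 - 1*79524 = -4427 - 79524 = -83951)
F*((-29 + 41) + 37) = -83951*((-29 + 41) + 37) = -83951*(12 + 37) = -83951*49 = -4113599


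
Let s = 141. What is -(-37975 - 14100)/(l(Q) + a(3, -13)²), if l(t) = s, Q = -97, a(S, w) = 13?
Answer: 10415/62 ≈ 167.98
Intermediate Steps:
l(t) = 141
-(-37975 - 14100)/(l(Q) + a(3, -13)²) = -(-37975 - 14100)/(141 + 13²) = -(-52075)/(141 + 169) = -(-52075)/310 = -1*(-10415/62) = 10415/62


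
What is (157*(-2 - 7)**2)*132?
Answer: 1678644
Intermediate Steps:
(157*(-2 - 7)**2)*132 = (157*(-9)**2)*132 = (157*81)*132 = 12717*132 = 1678644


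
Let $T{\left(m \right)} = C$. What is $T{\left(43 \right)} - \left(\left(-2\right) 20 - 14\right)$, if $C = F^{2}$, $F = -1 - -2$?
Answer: $55$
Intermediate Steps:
$F = 1$ ($F = -1 + 2 = 1$)
$C = 1$ ($C = 1^{2} = 1$)
$T{\left(m \right)} = 1$
$T{\left(43 \right)} - \left(\left(-2\right) 20 - 14\right) = 1 - \left(\left(-2\right) 20 - 14\right) = 1 - \left(-40 - 14\right) = 1 - -54 = 1 + 54 = 55$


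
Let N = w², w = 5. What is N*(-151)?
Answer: -3775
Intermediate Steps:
N = 25 (N = 5² = 25)
N*(-151) = 25*(-151) = -3775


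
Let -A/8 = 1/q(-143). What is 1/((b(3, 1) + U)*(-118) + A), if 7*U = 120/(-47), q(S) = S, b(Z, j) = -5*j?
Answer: 47047/29785242 ≈ 0.0015795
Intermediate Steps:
U = -120/329 (U = (120/(-47))/7 = (120*(-1/47))/7 = (1/7)*(-120/47) = -120/329 ≈ -0.36474)
A = 8/143 (A = -8/(-143) = -8*(-1/143) = 8/143 ≈ 0.055944)
1/((b(3, 1) + U)*(-118) + A) = 1/((-5*1 - 120/329)*(-118) + 8/143) = 1/((-5 - 120/329)*(-118) + 8/143) = 1/(-1765/329*(-118) + 8/143) = 1/(208270/329 + 8/143) = 1/(29785242/47047) = 47047/29785242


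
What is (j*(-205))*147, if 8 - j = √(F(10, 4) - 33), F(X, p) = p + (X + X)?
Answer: -241080 + 90405*I ≈ -2.4108e+5 + 90405.0*I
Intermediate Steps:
F(X, p) = p + 2*X
j = 8 - 3*I (j = 8 - √((4 + 2*10) - 33) = 8 - √((4 + 20) - 33) = 8 - √(24 - 33) = 8 - √(-9) = 8 - 3*I ≈ 8.0 - 3.0*I)
(j*(-205))*147 = ((8 - 3*I)*(-205))*147 = (-1640 + 615*I)*147 = -241080 + 90405*I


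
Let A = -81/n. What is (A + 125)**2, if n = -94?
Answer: 139972561/8836 ≈ 15841.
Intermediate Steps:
A = 81/94 (A = -81/(-94) = -81*(-1/94) = 81/94 ≈ 0.86170)
(A + 125)**2 = (81/94 + 125)**2 = (11831/94)**2 = 139972561/8836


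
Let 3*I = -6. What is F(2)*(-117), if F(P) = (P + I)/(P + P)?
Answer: 0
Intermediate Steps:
I = -2 (I = (1/3)*(-6) = -2)
F(P) = (-2 + P)/(2*P) (F(P) = (P - 2)/(P + P) = (-2 + P)/((2*P)) = (-2 + P)*(1/(2*P)) = (-2 + P)/(2*P))
F(2)*(-117) = ((1/2)*(-2 + 2)/2)*(-117) = ((1/2)*(1/2)*0)*(-117) = 0*(-117) = 0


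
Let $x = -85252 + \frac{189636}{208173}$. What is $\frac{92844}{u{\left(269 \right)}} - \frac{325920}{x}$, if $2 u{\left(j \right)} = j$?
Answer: $\frac{13806880539798}{19891401101} \approx 694.11$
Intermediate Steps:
$u{\left(j \right)} = \frac{j}{2}$
$x = - \frac{5915658320}{69391}$ ($x = -85252 + 189636 \cdot \frac{1}{208173} = -85252 + \frac{63212}{69391} = - \frac{5915658320}{69391} \approx -85251.0$)
$\frac{92844}{u{\left(269 \right)}} - \frac{325920}{x} = \frac{92844}{\frac{1}{2} \cdot 269} - \frac{325920}{- \frac{5915658320}{69391}} = \frac{92844}{\frac{269}{2}} - - \frac{282698934}{73945729} = 92844 \cdot \frac{2}{269} + \frac{282698934}{73945729} = \frac{185688}{269} + \frac{282698934}{73945729} = \frac{13806880539798}{19891401101}$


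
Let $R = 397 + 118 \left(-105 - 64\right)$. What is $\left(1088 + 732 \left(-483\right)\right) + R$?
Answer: $-372013$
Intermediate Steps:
$R = -19545$ ($R = 397 + 118 \left(-169\right) = 397 - 19942 = -19545$)
$\left(1088 + 732 \left(-483\right)\right) + R = \left(1088 + 732 \left(-483\right)\right) - 19545 = \left(1088 - 353556\right) - 19545 = -352468 - 19545 = -372013$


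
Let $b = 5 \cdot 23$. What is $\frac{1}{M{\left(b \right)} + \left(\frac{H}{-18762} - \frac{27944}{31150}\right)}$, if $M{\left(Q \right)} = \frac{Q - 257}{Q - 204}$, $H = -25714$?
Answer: $\frac{20872725}{43184899} \approx 0.48333$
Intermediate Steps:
$b = 115$
$M{\left(Q \right)} = \frac{-257 + Q}{-204 + Q}$
$\frac{1}{M{\left(b \right)} + \left(\frac{H}{-18762} - \frac{27944}{31150}\right)} = \frac{1}{\frac{-257 + 115}{-204 + 115} - \left(- \frac{12857}{9381} + \frac{1996}{2225}\right)} = \frac{1}{\frac{1}{-89} \left(-142\right) - - \frac{9882349}{20872725}} = \frac{1}{\left(- \frac{1}{89}\right) \left(-142\right) + \left(\frac{12857}{9381} - \frac{1996}{2225}\right)} = \frac{1}{\frac{142}{89} + \frac{9882349}{20872725}} = \frac{1}{\frac{43184899}{20872725}} = \frac{20872725}{43184899}$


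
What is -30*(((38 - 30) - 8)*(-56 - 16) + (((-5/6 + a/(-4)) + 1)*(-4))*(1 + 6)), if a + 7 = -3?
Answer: 2240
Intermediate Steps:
a = -10 (a = -7 - 3 = -10)
-30*(((38 - 30) - 8)*(-56 - 16) + (((-5/6 + a/(-4)) + 1)*(-4))*(1 + 6)) = -30*(((38 - 30) - 8)*(-56 - 16) + (((-5/6 - 10/(-4)) + 1)*(-4))*(1 + 6)) = -30*((8 - 8)*(-72) + (((-5*⅙ - 10*(-¼)) + 1)*(-4))*7) = -30*(0*(-72) + (((-⅚ + 5/2) + 1)*(-4))*7) = -30*(0 + ((5/3 + 1)*(-4))*7) = -30*(0 + ((8/3)*(-4))*7) = -30*(0 - 32/3*7) = -30*(0 - 224/3) = -30*(-224/3) = 2240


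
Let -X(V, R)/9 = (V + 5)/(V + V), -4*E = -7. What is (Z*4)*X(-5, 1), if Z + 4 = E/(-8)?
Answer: 0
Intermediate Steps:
E = 7/4 (E = -1/4*(-7) = 7/4 ≈ 1.7500)
X(V, R) = -9*(5 + V)/(2*V) (X(V, R) = -9*(V + 5)/(V + V) = -9*(5 + V)/(2*V))
Z = -135/32 (Z = -4 + (7/4)/(-8) = -4 + (7/4)*(-1/8) = -4 - 7/32 = -135/32 ≈ -4.2188)
(Z*4)*X(-5, 1) = (-135/32*4)*((9/2)*(-5 - 1*(-5))/(-5)) = -1215*(-1)*(-5 + 5)/(16*5) = -1215*(-1)*0/(16*5) = -135/8*0 = 0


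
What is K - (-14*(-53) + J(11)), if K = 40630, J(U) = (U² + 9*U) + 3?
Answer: 39665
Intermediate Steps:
J(U) = 3 + U² + 9*U
K - (-14*(-53) + J(11)) = 40630 - (-14*(-53) + (3 + 11² + 9*11)) = 40630 - (742 + (3 + 121 + 99)) = 40630 - (742 + 223) = 40630 - 1*965 = 40630 - 965 = 39665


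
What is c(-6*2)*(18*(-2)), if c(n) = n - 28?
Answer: 1440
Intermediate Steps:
c(n) = -28 + n
c(-6*2)*(18*(-2)) = (-28 - 6*2)*(18*(-2)) = (-28 - 12)*(-36) = -40*(-36) = 1440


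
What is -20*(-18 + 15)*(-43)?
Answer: -2580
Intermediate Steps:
-20*(-18 + 15)*(-43) = -20*(-3)*(-43) = 60*(-43) = -2580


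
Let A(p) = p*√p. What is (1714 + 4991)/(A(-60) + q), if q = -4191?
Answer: -3122295/1975609 + 89400*I*√15/1975609 ≈ -1.5804 + 0.17526*I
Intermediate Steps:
A(p) = p^(3/2)
(1714 + 4991)/(A(-60) + q) = (1714 + 4991)/((-60)^(3/2) - 4191) = 6705/(-120*I*√15 - 4191) = 6705/(-4191 - 120*I*√15)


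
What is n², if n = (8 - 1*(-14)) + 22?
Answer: 1936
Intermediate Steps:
n = 44 (n = (8 + 14) + 22 = 22 + 22 = 44)
n² = 44² = 1936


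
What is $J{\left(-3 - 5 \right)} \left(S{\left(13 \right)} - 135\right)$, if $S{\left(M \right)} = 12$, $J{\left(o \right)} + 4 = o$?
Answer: $1476$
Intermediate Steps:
$J{\left(o \right)} = -4 + o$
$J{\left(-3 - 5 \right)} \left(S{\left(13 \right)} - 135\right) = \left(-4 - 8\right) \left(12 - 135\right) = \left(-4 - 8\right) \left(-123\right) = \left(-12\right) \left(-123\right) = 1476$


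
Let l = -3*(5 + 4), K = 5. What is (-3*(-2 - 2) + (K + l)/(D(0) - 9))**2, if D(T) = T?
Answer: 16900/81 ≈ 208.64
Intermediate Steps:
l = -27 (l = -3*9 = -27)
(-3*(-2 - 2) + (K + l)/(D(0) - 9))**2 = (-3*(-2 - 2) + (5 - 27)/(0 - 9))**2 = (-3*(-4) - 22/(-9))**2 = (12 - 22*(-1/9))**2 = (12 + 22/9)**2 = (130/9)**2 = 16900/81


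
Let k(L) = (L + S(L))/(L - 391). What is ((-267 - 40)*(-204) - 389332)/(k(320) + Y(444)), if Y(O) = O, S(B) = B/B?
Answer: -23195984/31203 ≈ -743.39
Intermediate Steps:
S(B) = 1
k(L) = (1 + L)/(-391 + L) (k(L) = (L + 1)/(L - 391) = (1 + L)/(-391 + L))
((-267 - 40)*(-204) - 389332)/(k(320) + Y(444)) = ((-267 - 40)*(-204) - 389332)/((1 + 320)/(-391 + 320) + 444) = (-307*(-204) - 389332)/(321/(-71) + 444) = (62628 - 389332)/(-1/71*321 + 444) = -326704/(-321/71 + 444) = -326704/31203/71 = -326704*71/31203 = -23195984/31203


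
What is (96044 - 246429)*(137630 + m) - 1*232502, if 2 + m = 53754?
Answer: -28781214572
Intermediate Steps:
m = 53752 (m = -2 + 53754 = 53752)
(96044 - 246429)*(137630 + m) - 1*232502 = (96044 - 246429)*(137630 + 53752) - 1*232502 = -150385*191382 - 232502 = -28780982070 - 232502 = -28781214572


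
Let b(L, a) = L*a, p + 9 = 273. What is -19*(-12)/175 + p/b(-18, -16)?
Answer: 4661/2100 ≈ 2.2195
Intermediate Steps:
p = 264 (p = -9 + 273 = 264)
-19*(-12)/175 + p/b(-18, -16) = -19*(-12)/175 + 264/((-18*(-16))) = 228*(1/175) + 264/288 = 228/175 + 264*(1/288) = 228/175 + 11/12 = 4661/2100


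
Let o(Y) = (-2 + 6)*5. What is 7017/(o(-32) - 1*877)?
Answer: -7017/857 ≈ -8.1879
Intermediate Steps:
o(Y) = 20 (o(Y) = 4*5 = 20)
7017/(o(-32) - 1*877) = 7017/(20 - 1*877) = 7017/(20 - 877) = 7017/(-857) = 7017*(-1/857) = -7017/857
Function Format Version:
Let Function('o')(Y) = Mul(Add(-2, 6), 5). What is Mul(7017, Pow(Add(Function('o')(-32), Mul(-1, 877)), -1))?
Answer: Rational(-7017, 857) ≈ -8.1879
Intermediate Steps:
Function('o')(Y) = 20 (Function('o')(Y) = Mul(4, 5) = 20)
Mul(7017, Pow(Add(Function('o')(-32), Mul(-1, 877)), -1)) = Mul(7017, Pow(Add(20, Mul(-1, 877)), -1)) = Mul(7017, Pow(Add(20, -877), -1)) = Mul(7017, Pow(-857, -1)) = Mul(7017, Rational(-1, 857)) = Rational(-7017, 857)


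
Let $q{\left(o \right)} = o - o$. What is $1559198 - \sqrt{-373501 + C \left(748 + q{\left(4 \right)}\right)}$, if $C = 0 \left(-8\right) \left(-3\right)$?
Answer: $1559198 - i \sqrt{373501} \approx 1.5592 \cdot 10^{6} - 611.15 i$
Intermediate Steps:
$q{\left(o \right)} = 0$
$C = 0$ ($C = 0 \left(-3\right) = 0$)
$1559198 - \sqrt{-373501 + C \left(748 + q{\left(4 \right)}\right)} = 1559198 - \sqrt{-373501 + 0 \left(748 + 0\right)} = 1559198 - \sqrt{-373501 + 0 \cdot 748} = 1559198 - \sqrt{-373501 + 0} = 1559198 - \sqrt{-373501} = 1559198 - i \sqrt{373501}$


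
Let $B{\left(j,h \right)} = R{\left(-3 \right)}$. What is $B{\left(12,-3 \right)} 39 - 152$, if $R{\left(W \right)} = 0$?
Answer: $-152$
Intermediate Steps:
$B{\left(j,h \right)} = 0$
$B{\left(12,-3 \right)} 39 - 152 = 0 \cdot 39 - 152 = 0 - 152 = -152$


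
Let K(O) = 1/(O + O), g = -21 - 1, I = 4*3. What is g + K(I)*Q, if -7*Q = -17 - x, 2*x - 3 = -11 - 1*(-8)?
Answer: -3679/168 ≈ -21.899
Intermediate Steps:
I = 12
x = 0 (x = 3/2 + (-11 - 1*(-8))/2 = 3/2 + (-11 + 8)/2 = 3/2 + (½)*(-3) = 3/2 - 3/2 = 0)
g = -22
Q = 17/7 (Q = -(-17 - 1*0)/7 = -(-17 + 0)/7 = -⅐*(-17) = 17/7 ≈ 2.4286)
K(O) = 1/(2*O)
g + K(I)*Q = -22 + ((½)/12)*(17/7) = -22 + ((½)*(1/12))*(17/7) = -22 + (1/24)*(17/7) = -22 + 17/168 = -3679/168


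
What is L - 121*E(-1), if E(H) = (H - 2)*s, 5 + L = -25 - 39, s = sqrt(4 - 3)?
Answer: 294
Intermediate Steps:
s = 1 (s = sqrt(1) = 1)
L = -69 (L = -5 + (-25 - 39) = -5 - 64 = -69)
E(H) = -2 + H (E(H) = (H - 2)*1 = (-2 + H)*1 = -2 + H)
L - 121*E(-1) = -69 - 121*(-2 - 1) = -69 - 121*(-3) = -69 + 363 = 294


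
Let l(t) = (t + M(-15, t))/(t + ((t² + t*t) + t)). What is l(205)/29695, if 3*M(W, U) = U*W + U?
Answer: -11/36703020 ≈ -2.9970e-7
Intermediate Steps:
M(W, U) = U/3 + U*W/3 (M(W, U) = (U*W + U)/3 = (U + U*W)/3 = U/3 + U*W/3)
l(t) = -11*t/(3*(2*t + 2*t²)) (l(t) = (t + t*(1 - 15)/3)/(t + ((t² + t*t) + t)) = (t + (⅓)*t*(-14))/(t + ((t² + t²) + t)) = (t - 14*t/3)/(t + (2*t² + t)) = (-11*t/3)/(t + (t + 2*t²)) = (-11*t/3)/(2*t + 2*t²) = -11*t/(3*(2*t + 2*t²)))
l(205)/29695 = -11/(6 + 6*205)/29695 = -11/(6 + 1230)*(1/29695) = -11/1236*(1/29695) = -11*1/1236*(1/29695) = -11/1236*1/29695 = -11/36703020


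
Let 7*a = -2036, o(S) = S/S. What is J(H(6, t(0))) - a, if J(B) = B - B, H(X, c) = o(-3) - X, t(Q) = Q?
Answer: 2036/7 ≈ 290.86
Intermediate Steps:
o(S) = 1
H(X, c) = 1 - X
J(B) = 0
a = -2036/7 (a = (1/7)*(-2036) = -2036/7 ≈ -290.86)
J(H(6, t(0))) - a = 0 - 1*(-2036/7) = 0 + 2036/7 = 2036/7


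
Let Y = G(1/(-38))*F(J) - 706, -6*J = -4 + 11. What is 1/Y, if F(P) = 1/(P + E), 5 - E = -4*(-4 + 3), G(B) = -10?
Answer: -1/646 ≈ -0.0015480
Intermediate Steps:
E = 1 (E = 5 - (-4)*(-4 + 3) = 5 - (-4)*(-1) = 5 - 1*4 = 5 - 4 = 1)
J = -7/6 (J = -(-4 + 11)/6 = -1/6*7 = -7/6 ≈ -1.1667)
F(P) = 1/(1 + P) (F(P) = 1/(P + 1) = 1/(1 + P))
Y = -646 (Y = -10/(1 - 7/6) - 706 = -10/(-1/6) - 706 = -10*(-6) - 706 = 60 - 706 = -646)
1/Y = 1/(-646) = -1/646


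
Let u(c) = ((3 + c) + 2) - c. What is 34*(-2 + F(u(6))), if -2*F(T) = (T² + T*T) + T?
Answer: -1003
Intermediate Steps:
u(c) = 5 (u(c) = (5 + c) - c = 5)
F(T) = -T² - T/2 (F(T) = -((T² + T*T) + T)/2 = -((T² + T²) + T)/2 = -(2*T² + T)/2 = -(T + 2*T²)/2 = -T² - T/2)
34*(-2 + F(u(6))) = 34*(-2 - 1*5*(½ + 5)) = 34*(-2 - 1*5*11/2) = 34*(-2 - 55/2) = 34*(-59/2) = -1003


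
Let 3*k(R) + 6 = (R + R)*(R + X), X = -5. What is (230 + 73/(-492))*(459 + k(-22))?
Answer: 96463211/492 ≈ 1.9606e+5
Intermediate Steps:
k(R) = -2 + 2*R*(-5 + R)/3 (k(R) = -2 + ((R + R)*(R - 5))/3 = -2 + ((2*R)*(-5 + R))/3 = -2 + (2*R*(-5 + R))/3 = -2 + 2*R*(-5 + R)/3)
(230 + 73/(-492))*(459 + k(-22)) = (230 + 73/(-492))*(459 + (-2 - 10/3*(-22) + (⅔)*(-22)²)) = (230 + 73*(-1/492))*(459 + (-2 + 220/3 + (⅔)*484)) = (230 - 73/492)*(459 + (-2 + 220/3 + 968/3)) = 113087*(459 + 394)/492 = (113087/492)*853 = 96463211/492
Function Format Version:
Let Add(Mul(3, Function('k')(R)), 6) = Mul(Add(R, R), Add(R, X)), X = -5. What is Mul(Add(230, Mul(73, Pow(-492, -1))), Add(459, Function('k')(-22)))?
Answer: Rational(96463211, 492) ≈ 1.9606e+5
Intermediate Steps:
Function('k')(R) = Add(-2, Mul(Rational(2, 3), R, Add(-5, R))) (Function('k')(R) = Add(-2, Mul(Rational(1, 3), Mul(Add(R, R), Add(R, -5)))) = Add(-2, Mul(Rational(1, 3), Mul(Mul(2, R), Add(-5, R)))) = Add(-2, Mul(Rational(1, 3), Mul(2, R, Add(-5, R)))) = Add(-2, Mul(Rational(2, 3), R, Add(-5, R))))
Mul(Add(230, Mul(73, Pow(-492, -1))), Add(459, Function('k')(-22))) = Mul(Add(230, Mul(73, Pow(-492, -1))), Add(459, Add(-2, Mul(Rational(-10, 3), -22), Mul(Rational(2, 3), Pow(-22, 2))))) = Mul(Add(230, Mul(73, Rational(-1, 492))), Add(459, Add(-2, Rational(220, 3), Mul(Rational(2, 3), 484)))) = Mul(Add(230, Rational(-73, 492)), Add(459, Add(-2, Rational(220, 3), Rational(968, 3)))) = Mul(Rational(113087, 492), Add(459, 394)) = Mul(Rational(113087, 492), 853) = Rational(96463211, 492)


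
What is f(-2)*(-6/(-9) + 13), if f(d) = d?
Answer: -82/3 ≈ -27.333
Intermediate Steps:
f(-2)*(-6/(-9) + 13) = -2*(-6/(-9) + 13) = -2*(-6*(-⅑) + 13) = -2*(⅔ + 13) = -2*41/3 = -82/3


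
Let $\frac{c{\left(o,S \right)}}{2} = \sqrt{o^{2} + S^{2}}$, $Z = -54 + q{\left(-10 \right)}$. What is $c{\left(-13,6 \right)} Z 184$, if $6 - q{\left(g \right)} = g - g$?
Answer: $- 17664 \sqrt{205} \approx -2.5291 \cdot 10^{5}$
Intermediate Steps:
$q{\left(g \right)} = 6$ ($q{\left(g \right)} = 6 - \left(g - g\right) = 6 - 0 = 6 + 0 = 6$)
$Z = -48$ ($Z = -54 + 6 = -48$)
$c{\left(o,S \right)} = 2 \sqrt{S^{2} + o^{2}}$ ($c{\left(o,S \right)} = 2 \sqrt{o^{2} + S^{2}} = 2 \sqrt{S^{2} + o^{2}}$)
$c{\left(-13,6 \right)} Z 184 = 2 \sqrt{6^{2} + \left(-13\right)^{2}} \left(-48\right) 184 = 2 \sqrt{36 + 169} \left(-48\right) 184 = 2 \sqrt{205} \left(-48\right) 184 = - 96 \sqrt{205} \cdot 184 = - 17664 \sqrt{205}$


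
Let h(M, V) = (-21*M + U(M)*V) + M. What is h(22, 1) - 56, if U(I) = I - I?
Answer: -496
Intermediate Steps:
U(I) = 0
h(M, V) = -20*M (h(M, V) = (-21*M + 0*V) + M = (-21*M + 0) + M = -21*M + M = -20*M)
h(22, 1) - 56 = -20*22 - 56 = -440 - 56 = -496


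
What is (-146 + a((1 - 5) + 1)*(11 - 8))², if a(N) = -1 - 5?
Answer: 26896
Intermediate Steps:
a(N) = -6
(-146 + a((1 - 5) + 1)*(11 - 8))² = (-146 - 6*(11 - 8))² = (-146 - 6*3)² = (-146 - 18)² = (-164)² = 26896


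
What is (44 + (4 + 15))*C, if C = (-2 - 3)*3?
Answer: -945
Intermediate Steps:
C = -15 (C = -5*3 = -15)
(44 + (4 + 15))*C = (44 + (4 + 15))*(-15) = (44 + 19)*(-15) = 63*(-15) = -945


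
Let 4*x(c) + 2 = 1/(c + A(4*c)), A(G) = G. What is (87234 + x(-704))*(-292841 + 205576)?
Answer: -21436606741587/2816 ≈ -7.6124e+9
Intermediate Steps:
x(c) = -½ + 1/(20*c) (x(c) = -½ + 1/(4*(c + 4*c)) = -½ + 1/(4*((5*c))) = -½ + (1/(5*c))/4 = -½ + 1/(20*c))
(87234 + x(-704))*(-292841 + 205576) = (87234 + (1/20)*(1 - 10*(-704))/(-704))*(-292841 + 205576) = (87234 + (1/20)*(-1/704)*(1 + 7040))*(-87265) = (87234 + (1/20)*(-1/704)*7041)*(-87265) = (87234 - 7041/14080)*(-87265) = (1228247679/14080)*(-87265) = -21436606741587/2816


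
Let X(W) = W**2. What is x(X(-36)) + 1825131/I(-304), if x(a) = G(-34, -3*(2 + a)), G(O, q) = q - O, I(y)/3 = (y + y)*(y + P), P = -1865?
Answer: -5089774343/1318752 ≈ -3859.5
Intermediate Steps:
I(y) = 6*y*(-1865 + y) (I(y) = 3*((y + y)*(y - 1865)) = 3*((2*y)*(-1865 + y)) = 3*(2*y*(-1865 + y)) = 6*y*(-1865 + y))
x(a) = 28 - 3*a (x(a) = -3*(2 + a) - 1*(-34) = (-6 - 3*a) + 34 = 28 - 3*a)
x(X(-36)) + 1825131/I(-304) = (28 - 3*(-36)**2) + 1825131/((6*(-304)*(-1865 - 304))) = (28 - 3*1296) + 1825131/((6*(-304)*(-2169))) = (28 - 3888) + 1825131/3956256 = -3860 + 1825131*(1/3956256) = -3860 + 608377/1318752 = -5089774343/1318752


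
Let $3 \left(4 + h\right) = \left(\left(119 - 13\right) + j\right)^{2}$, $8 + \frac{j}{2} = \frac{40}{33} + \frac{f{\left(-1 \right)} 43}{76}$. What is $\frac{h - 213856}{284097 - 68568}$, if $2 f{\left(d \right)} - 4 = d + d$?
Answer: $- \frac{995131067519}{1016768402892} \approx -0.97872$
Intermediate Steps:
$f{\left(d \right)} = 2 + d$ ($f{\left(d \right)} = 2 + \frac{d + d}{2} = 2 + \frac{2 d}{2} = 2 + d$)
$j = - \frac{15605}{1254}$ ($j = -16 + 2 \left(\frac{40}{33} + \frac{\left(2 - 1\right) 43}{76}\right) = -16 + 2 \left(40 \cdot \frac{1}{33} + 1 \cdot 43 \cdot \frac{1}{76}\right) = -16 + 2 \left(\frac{40}{33} + 43 \cdot \frac{1}{76}\right) = -16 + 2 \left(\frac{40}{33} + \frac{43}{76}\right) = -16 + 2 \cdot \frac{4459}{2508} = -16 + \frac{4459}{1254} = - \frac{15605}{1254} \approx -12.444$)
$h = \frac{13744877569}{4717548}$ ($h = -4 + \frac{\left(\left(119 - 13\right) - \frac{15605}{1254}\right)^{2}}{3} = -4 + \frac{\left(106 - \frac{15605}{1254}\right)^{2}}{3} = -4 + \frac{\left(\frac{117319}{1254}\right)^{2}}{3} = -4 + \frac{1}{3} \cdot \frac{13763747761}{1572516} = -4 + \frac{13763747761}{4717548} = \frac{13744877569}{4717548} \approx 2913.6$)
$\frac{h - 213856}{284097 - 68568} = \frac{\frac{13744877569}{4717548} - 213856}{284097 - 68568} = - \frac{995131067519}{4717548 \cdot 215529} = \left(- \frac{995131067519}{4717548}\right) \frac{1}{215529} = - \frac{995131067519}{1016768402892}$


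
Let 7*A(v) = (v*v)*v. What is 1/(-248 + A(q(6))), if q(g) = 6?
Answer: -7/1520 ≈ -0.0046053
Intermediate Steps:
A(v) = v³/7 (A(v) = ((v*v)*v)/7 = (v²*v)/7 = v³/7)
1/(-248 + A(q(6))) = 1/(-248 + (⅐)*6³) = 1/(-248 + (⅐)*216) = 1/(-248 + 216/7) = 1/(-1520/7) = -7/1520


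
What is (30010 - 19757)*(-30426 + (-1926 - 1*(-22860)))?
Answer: -97321476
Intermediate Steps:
(30010 - 19757)*(-30426 + (-1926 - 1*(-22860))) = 10253*(-30426 + (-1926 + 22860)) = 10253*(-30426 + 20934) = 10253*(-9492) = -97321476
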